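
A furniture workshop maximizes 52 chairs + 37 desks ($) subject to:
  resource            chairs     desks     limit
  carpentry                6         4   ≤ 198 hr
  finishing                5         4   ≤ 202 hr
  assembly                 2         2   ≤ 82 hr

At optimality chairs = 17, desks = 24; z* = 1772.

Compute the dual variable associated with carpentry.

Binding: carpentry and assembly. Non-binding: finishing (21 unused).
By complementary slackness, y = 0 for the non-binding constraint.
Dual feasibility on the basic columns requires 6·y_carpentry + 2·y_assembly = 52, 4·y_carpentry + 2·y_assembly = 37.
Solving: y_carpentry = 7.5, y_assembly = 3.5.
Shadow price of carpentry = 7.5.

7.5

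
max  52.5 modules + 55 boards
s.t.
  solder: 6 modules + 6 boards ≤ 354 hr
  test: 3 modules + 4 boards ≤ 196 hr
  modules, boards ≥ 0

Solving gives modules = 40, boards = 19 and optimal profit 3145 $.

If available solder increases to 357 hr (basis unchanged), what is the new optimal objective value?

3167.5

At the optimum: solder uses 354 of 354 (binding); test uses 196 of 196 (binding).
Dual feasibility on the basic columns requires 6·y_solder + 3·y_test = 52.5, 6·y_solder + 4·y_test = 55.
→ y_solder = 7.5 and y_test = 2.5.
Δz = y_solder·Δb = 7.5 × (3) = 22.5, so new z* = 3145 + 22.5 = 3167.5.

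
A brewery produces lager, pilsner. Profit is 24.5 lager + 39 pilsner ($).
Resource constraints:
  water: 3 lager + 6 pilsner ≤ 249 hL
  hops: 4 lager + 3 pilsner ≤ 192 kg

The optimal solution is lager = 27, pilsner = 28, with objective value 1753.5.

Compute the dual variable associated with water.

Both water and hops are binding at x*.
From A_Bᵀ y = c: 3·y_water + 4·y_hops = 24.5; 6·y_water + 3·y_hops = 39.
→ y_water = 5.5 and y_hops = 2.
Shadow price of water = 5.5.

5.5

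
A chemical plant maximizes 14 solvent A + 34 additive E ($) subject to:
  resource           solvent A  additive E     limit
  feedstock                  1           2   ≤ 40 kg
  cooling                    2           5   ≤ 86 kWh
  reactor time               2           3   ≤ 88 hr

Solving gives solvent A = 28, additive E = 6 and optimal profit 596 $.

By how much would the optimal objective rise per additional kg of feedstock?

Check each constraint at x*: feedstock 40/40 (tight); cooling 86/86 (tight); reactor time 74/88 (slack 14).
By complementary slackness, y = 0 for the non-binding constraint.
The binding rows give the dual system: 1·y_feedstock + 2·y_cooling = 14 and 2·y_feedstock + 5·y_cooling = 34.
Solving: y_feedstock = 2, y_cooling = 6.
Shadow price of feedstock = 2.

2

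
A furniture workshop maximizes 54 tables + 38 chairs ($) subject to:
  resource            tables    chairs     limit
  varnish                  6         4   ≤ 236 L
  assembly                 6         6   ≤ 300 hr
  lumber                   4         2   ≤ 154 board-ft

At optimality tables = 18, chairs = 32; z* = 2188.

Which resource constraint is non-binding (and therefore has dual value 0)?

lumber

varnish: 236/236 (binding)
assembly: 300/300 (binding)
lumber: 136/154 (slack 18)
By complementary slackness, a constraint with positive slack has shadow price 0 → lumber.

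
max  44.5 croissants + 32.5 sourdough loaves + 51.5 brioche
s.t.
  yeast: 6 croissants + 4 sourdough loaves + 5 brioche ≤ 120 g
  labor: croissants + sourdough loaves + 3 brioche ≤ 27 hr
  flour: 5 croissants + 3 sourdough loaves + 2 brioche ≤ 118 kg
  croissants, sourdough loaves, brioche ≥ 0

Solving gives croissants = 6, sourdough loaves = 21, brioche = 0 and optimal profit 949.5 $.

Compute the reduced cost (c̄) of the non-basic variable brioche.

-4

At the optimum: yeast uses 120 of 120 (binding); labor uses 27 of 27 (binding); flour uses 93 of 118 (slack = 25).
By complementary slackness, y = 0 for the non-binding constraint.
The binding rows give the dual system: 6·y_yeast + 1·y_labor = 44.5 and 4·y_yeast + 1·y_labor = 32.5.
→ y_yeast = 6 and y_labor = 8.5.
Reduced cost of brioche: c₃ − yᵀa₃ = 51.5 − (6·5 + 8.5·3) = 51.5 − 55.5 = -4.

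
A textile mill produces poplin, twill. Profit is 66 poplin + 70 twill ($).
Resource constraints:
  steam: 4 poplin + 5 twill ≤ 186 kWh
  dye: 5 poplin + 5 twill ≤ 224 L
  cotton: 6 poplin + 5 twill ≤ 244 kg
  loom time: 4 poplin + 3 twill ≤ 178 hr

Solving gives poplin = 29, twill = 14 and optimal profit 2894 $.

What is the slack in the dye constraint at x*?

9

dye used = 5·29 + 5·14 = 215; slack = 224 − 215 = 9.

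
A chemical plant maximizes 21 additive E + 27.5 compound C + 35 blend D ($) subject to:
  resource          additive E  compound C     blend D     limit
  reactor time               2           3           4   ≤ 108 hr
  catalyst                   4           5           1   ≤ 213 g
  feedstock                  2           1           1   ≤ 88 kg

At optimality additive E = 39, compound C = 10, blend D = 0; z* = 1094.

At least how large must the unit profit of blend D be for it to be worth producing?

At the optimum: reactor time uses 108 of 108 (binding); catalyst uses 206 of 213 (slack = 7); feedstock uses 88 of 88 (binding).
Since catalyst is not tight, its dual is 0.
The binding rows give the dual system: 2·y_reactor time + 2·y_feedstock = 21 and 3·y_reactor time + 1·y_feedstock = 27.5.
This yields shadow prices y_reactor time = 8.5, y_feedstock = 2.
blend D enters the basis when its profit ≥ yᵀa₃ = 8.5·4 + 2·1 = 36.

36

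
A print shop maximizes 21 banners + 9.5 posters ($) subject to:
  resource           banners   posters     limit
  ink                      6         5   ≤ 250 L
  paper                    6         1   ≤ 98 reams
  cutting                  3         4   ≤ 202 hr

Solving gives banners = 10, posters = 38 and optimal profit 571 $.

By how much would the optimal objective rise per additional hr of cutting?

At the optimum: ink uses 250 of 250 (binding); paper uses 98 of 98 (binding); cutting uses 182 of 202 (slack = 20).
Slack constraints have shadow price 0 (complementary slackness).
From A_Bᵀ y = c: 6·y_ink + 6·y_paper = 21; 5·y_ink + 1·y_paper = 9.5.
Solving: y_ink = 1.5, y_paper = 2.
Shadow price of cutting = 0.

0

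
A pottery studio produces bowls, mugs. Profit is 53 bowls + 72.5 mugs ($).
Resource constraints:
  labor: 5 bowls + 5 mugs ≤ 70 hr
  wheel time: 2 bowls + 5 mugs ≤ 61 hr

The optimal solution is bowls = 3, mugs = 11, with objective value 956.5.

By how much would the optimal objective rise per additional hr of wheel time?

Check each constraint at x*: labor 70/70 (tight); wheel time 61/61 (tight).
From A_Bᵀ y = c: 5·y_labor + 2·y_wheel time = 53; 5·y_labor + 5·y_wheel time = 72.5.
This yields shadow prices y_labor = 8, y_wheel time = 6.5.
Shadow price of wheel time = 6.5.

6.5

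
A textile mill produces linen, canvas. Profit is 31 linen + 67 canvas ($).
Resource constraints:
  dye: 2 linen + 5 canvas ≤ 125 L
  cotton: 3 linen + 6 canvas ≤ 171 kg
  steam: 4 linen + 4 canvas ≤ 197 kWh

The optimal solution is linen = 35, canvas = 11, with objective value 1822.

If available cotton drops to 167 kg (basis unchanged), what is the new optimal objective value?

1794

At the optimum: dye uses 125 of 125 (binding); cotton uses 171 of 171 (binding); steam uses 184 of 197 (slack = 13).
Slack constraints have shadow price 0 (complementary slackness).
Dual feasibility on the basic columns requires 2·y_dye + 3·y_cotton = 31, 5·y_dye + 6·y_cotton = 67.
This yields shadow prices y_dye = 5, y_cotton = 7.
Δz = y_cotton·Δb = 7 × (-4) = -28, so new z* = 1822 − 28 = 1794.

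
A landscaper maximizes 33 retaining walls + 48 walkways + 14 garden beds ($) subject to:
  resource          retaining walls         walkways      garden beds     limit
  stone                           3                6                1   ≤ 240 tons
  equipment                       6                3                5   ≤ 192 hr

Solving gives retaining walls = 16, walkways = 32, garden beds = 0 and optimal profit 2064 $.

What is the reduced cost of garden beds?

-3

Check each constraint at x*: stone 240/240 (tight); equipment 192/192 (tight).
From A_Bᵀ y = c: 3·y_stone + 6·y_equipment = 33; 6·y_stone + 3·y_equipment = 48.
→ y_stone = 7 and y_equipment = 2.
Reduced cost of garden beds: c₃ − yᵀa₃ = 14 − (7·1 + 2·5) = 14 − 17 = -3.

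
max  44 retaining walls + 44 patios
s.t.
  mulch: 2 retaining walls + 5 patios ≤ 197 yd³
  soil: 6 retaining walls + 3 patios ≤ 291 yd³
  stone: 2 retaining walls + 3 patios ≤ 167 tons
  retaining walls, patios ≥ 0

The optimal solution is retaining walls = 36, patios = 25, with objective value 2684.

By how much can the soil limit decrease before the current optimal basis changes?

172.8

Binding constraints: mulch, soil. The basis is B = [[2,5],[6,3]] with det -24.
Per unit decrease in soil, x* moves by d = (-0.2083, 0.0833).
The basis stays optimal until retaining walls reaches 0; allowable decrease = 172.8 yd³.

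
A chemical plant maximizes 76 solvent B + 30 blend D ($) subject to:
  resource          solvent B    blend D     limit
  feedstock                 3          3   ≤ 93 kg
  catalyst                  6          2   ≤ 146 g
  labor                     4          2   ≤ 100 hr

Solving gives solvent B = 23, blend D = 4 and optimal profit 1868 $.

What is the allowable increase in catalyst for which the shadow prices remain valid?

4

Binding constraints: catalyst, labor. The basis is B = [[6,2],[4,2]] with det 4.
Per unit increase in catalyst, x* moves by d = (0.5, -1).
The basis stays optimal until blend D reaches 0; allowable increase = 4 g.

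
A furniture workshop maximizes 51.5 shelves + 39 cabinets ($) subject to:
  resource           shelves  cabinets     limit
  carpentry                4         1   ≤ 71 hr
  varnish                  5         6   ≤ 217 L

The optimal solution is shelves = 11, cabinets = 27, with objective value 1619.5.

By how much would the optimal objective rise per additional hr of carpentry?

Both carpentry and varnish are binding at x*.
From A_Bᵀ y = c: 4·y_carpentry + 5·y_varnish = 51.5; 1·y_carpentry + 6·y_varnish = 39.
Solving: y_carpentry = 6, y_varnish = 5.5.
Shadow price of carpentry = 6.

6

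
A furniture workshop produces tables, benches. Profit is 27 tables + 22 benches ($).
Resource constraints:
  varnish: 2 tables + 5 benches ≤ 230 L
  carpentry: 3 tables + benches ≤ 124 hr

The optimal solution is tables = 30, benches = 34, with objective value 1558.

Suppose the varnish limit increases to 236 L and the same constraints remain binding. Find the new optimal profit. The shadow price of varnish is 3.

Δb = 6, so new z* = 1558 + (3)·(6) = 1558 + 18 = 1576.

1576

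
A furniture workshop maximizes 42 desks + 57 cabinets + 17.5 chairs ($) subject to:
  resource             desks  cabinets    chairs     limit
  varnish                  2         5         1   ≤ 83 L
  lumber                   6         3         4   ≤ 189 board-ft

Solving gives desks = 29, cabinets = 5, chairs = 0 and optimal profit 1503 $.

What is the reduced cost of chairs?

-7.5

At the optimum: varnish uses 83 of 83 (binding); lumber uses 189 of 189 (binding).
Dual feasibility on the basic columns requires 2·y_varnish + 6·y_lumber = 42, 5·y_varnish + 3·y_lumber = 57.
→ y_varnish = 9 and y_lumber = 4.
Reduced cost of chairs: c₃ − yᵀa₃ = 17.5 − (9·1 + 4·4) = 17.5 − 25 = -7.5.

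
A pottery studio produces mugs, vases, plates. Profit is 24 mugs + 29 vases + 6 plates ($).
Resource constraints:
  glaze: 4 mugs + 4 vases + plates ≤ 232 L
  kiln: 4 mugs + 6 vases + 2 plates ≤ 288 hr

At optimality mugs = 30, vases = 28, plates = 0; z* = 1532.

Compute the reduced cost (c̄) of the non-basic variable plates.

-2.5

Check each constraint at x*: glaze 232/232 (tight); kiln 288/288 (tight).
Dual feasibility on the basic columns requires 4·y_glaze + 4·y_kiln = 24, 4·y_glaze + 6·y_kiln = 29.
This yields shadow prices y_glaze = 3.5, y_kiln = 2.5.
Reduced cost of plates: c₃ − yᵀa₃ = 6 − (3.5·1 + 2.5·2) = 6 − 8.5 = -2.5.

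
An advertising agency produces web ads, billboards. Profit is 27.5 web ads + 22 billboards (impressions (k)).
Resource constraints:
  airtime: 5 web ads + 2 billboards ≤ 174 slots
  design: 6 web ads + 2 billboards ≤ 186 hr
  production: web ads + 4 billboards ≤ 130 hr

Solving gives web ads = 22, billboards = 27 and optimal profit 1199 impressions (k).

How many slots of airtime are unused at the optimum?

airtime used = 5·22 + 2·27 = 164; slack = 174 − 164 = 10.

10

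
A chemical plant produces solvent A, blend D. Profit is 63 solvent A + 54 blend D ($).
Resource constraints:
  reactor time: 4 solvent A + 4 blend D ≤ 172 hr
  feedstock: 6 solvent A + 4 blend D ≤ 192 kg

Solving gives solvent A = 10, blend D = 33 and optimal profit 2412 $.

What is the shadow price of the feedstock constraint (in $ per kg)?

Both reactor time and feedstock are binding at x*.
From A_Bᵀ y = c: 4·y_reactor time + 6·y_feedstock = 63; 4·y_reactor time + 4·y_feedstock = 54.
→ y_reactor time = 9 and y_feedstock = 4.5.
Shadow price of feedstock = 4.5.

4.5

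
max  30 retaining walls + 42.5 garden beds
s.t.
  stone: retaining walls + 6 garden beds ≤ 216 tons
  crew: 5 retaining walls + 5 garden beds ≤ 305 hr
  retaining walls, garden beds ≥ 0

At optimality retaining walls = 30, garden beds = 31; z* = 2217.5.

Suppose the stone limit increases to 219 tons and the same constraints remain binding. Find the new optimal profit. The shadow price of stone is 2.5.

Δb = 3, so new z* = 2217.5 + (2.5)·(3) = 2217.5 + 7.5 = 2225.

2225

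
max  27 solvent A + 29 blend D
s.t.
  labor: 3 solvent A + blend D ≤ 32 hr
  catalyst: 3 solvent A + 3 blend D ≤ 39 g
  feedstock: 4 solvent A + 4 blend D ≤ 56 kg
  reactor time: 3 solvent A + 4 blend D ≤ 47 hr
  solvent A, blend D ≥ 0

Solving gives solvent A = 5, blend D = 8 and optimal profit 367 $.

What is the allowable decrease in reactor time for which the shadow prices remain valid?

Binding constraints: catalyst, reactor time. The basis is B = [[3,3],[3,4]] with det 3.
Per unit decrease in reactor time, x* moves by d = (1, -1).
The basis stays optimal until labor becomes binding; allowable decrease = 4.5 hr.

4.5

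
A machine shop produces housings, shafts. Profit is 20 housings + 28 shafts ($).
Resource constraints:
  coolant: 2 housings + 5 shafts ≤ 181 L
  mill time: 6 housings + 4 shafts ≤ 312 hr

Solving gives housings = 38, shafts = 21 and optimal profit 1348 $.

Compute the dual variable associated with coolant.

Both coolant and mill time are binding at x*.
Dual feasibility on the basic columns requires 2·y_coolant + 6·y_mill time = 20, 5·y_coolant + 4·y_mill time = 28.
This yields shadow prices y_coolant = 4, y_mill time = 2.
Shadow price of coolant = 4.

4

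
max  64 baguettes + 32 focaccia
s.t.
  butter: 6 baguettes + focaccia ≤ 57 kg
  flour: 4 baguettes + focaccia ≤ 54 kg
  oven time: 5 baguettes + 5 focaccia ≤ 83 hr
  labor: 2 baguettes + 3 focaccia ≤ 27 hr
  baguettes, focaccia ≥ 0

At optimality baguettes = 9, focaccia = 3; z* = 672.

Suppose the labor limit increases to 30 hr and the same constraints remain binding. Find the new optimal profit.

696

At the optimum: butter uses 57 of 57 (binding); flour uses 39 of 54 (slack = 15); oven time uses 60 of 83 (slack = 23); labor uses 27 of 27 (binding).
By complementary slackness, y = 0 for the non-binding constraints.
From A_Bᵀ y = c: 6·y_butter + 2·y_labor = 64; 1·y_butter + 3·y_labor = 32.
Solving: y_butter = 8, y_labor = 8.
Δz = y_labor·Δb = 8 × (3) = 24, so new z* = 672 + 24 = 696.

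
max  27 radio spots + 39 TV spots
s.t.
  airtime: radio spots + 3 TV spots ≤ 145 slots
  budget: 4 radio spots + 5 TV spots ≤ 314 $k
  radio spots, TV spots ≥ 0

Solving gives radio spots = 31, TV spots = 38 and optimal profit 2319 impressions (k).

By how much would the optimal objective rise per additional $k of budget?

6

Check each constraint at x*: airtime 145/145 (tight); budget 314/314 (tight).
From A_Bᵀ y = c: 1·y_airtime + 4·y_budget = 27; 3·y_airtime + 5·y_budget = 39.
→ y_airtime = 3 and y_budget = 6.
Shadow price of budget = 6.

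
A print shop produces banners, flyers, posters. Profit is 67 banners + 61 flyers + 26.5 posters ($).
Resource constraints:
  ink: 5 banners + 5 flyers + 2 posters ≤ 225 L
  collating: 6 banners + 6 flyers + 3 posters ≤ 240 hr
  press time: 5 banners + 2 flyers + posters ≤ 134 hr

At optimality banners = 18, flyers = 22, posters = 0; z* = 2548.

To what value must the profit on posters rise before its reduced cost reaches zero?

Check each constraint at x*: ink 200/225 (slack 25); collating 240/240 (tight); press time 134/134 (tight).
Slack constraints have shadow price 0 (complementary slackness).
The binding rows give the dual system: 6·y_collating + 5·y_press time = 67 and 6·y_collating + 2·y_press time = 61.
Solving: y_collating = 9.5, y_press time = 2.
posters enters the basis when its profit ≥ yᵀa₃ = 9.5·3 + 2·1 = 30.5.

30.5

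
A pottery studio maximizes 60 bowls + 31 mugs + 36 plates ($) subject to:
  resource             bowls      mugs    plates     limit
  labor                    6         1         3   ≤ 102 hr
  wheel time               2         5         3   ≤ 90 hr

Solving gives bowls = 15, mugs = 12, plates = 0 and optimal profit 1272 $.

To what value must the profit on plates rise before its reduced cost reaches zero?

39

Check each constraint at x*: labor 102/102 (tight); wheel time 90/90 (tight).
From A_Bᵀ y = c: 6·y_labor + 2·y_wheel time = 60; 1·y_labor + 5·y_wheel time = 31.
Solving: y_labor = 8.5, y_wheel time = 4.5.
plates enters the basis when its profit ≥ yᵀa₃ = 8.5·3 + 4.5·3 = 39.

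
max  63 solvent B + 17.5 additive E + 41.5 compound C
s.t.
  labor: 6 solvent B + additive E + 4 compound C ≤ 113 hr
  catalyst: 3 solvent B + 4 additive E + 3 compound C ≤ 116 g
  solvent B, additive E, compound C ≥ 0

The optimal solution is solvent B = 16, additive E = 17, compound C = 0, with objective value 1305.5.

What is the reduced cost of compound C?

Both labor and catalyst are binding at x*.
From A_Bᵀ y = c: 6·y_labor + 3·y_catalyst = 63; 1·y_labor + 4·y_catalyst = 17.5.
→ y_labor = 9.5 and y_catalyst = 2.
Reduced cost of compound C: c₃ − yᵀa₃ = 41.5 − (9.5·4 + 2·3) = 41.5 − 44 = -2.5.

-2.5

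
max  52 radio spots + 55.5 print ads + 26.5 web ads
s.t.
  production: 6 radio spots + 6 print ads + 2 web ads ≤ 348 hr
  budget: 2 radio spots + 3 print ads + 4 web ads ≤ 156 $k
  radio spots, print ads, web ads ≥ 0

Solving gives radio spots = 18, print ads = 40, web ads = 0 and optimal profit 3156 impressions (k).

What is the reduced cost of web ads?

At the optimum: production uses 348 of 348 (binding); budget uses 156 of 156 (binding).
From A_Bᵀ y = c: 6·y_production + 2·y_budget = 52; 6·y_production + 3·y_budget = 55.5.
Solving: y_production = 7.5, y_budget = 3.5.
Reduced cost of web ads: c₃ − yᵀa₃ = 26.5 − (7.5·2 + 3.5·4) = 26.5 − 29 = -2.5.

-2.5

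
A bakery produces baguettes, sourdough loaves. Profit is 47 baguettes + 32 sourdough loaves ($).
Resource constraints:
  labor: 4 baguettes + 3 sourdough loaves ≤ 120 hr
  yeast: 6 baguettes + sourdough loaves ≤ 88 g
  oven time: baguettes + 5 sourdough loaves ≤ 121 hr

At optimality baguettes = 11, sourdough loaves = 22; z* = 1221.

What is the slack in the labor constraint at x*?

labor used = 4·11 + 3·22 = 110; slack = 120 − 110 = 10.

10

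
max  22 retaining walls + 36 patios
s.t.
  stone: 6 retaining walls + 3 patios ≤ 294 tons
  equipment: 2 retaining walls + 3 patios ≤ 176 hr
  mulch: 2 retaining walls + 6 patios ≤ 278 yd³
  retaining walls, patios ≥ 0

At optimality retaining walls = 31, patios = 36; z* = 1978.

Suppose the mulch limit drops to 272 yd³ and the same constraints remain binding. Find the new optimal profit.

Binding: stone and mulch. Non-binding: equipment (6 unused).
By complementary slackness, y = 0 for the non-binding constraint.
From A_Bᵀ y = c: 6·y_stone + 2·y_mulch = 22; 3·y_stone + 6·y_mulch = 36.
This yields shadow prices y_stone = 2, y_mulch = 5.
Δz = y_mulch·Δb = 5 × (-6) = -30, so new z* = 1978 − 30 = 1948.

1948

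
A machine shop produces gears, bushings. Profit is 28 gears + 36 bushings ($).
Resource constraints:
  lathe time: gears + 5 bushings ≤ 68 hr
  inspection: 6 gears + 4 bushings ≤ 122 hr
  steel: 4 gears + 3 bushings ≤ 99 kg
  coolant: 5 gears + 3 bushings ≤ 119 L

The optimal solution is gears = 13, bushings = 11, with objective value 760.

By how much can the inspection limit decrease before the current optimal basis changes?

Binding constraints: lathe time, inspection. The basis is B = [[1,5],[6,4]] with det -26.
Per unit decrease in inspection, x* moves by d = (-0.1923, 0.0385).
The basis stays optimal until gears reaches 0; allowable decrease = 67.6 hr.

67.6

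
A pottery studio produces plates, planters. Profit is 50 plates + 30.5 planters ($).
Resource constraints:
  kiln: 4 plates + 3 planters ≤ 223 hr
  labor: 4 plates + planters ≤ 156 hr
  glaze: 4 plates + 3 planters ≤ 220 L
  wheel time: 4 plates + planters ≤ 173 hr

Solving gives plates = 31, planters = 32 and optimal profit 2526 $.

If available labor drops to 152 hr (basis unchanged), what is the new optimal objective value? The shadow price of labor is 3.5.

Δb = -4, so new z* = 2526 + (3.5)·(-4) = 2526 − 14 = 2512.

2512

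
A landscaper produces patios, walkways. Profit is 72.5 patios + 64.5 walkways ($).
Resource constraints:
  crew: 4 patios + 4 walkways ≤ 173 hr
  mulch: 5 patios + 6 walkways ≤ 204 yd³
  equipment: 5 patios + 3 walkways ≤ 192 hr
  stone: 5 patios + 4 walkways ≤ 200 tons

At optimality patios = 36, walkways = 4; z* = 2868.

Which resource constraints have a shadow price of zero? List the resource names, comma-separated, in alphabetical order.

crew, stone

crew: 160/173 (slack 13)
mulch: 204/204 (binding)
equipment: 192/192 (binding)
stone: 196/200 (slack 4)
By complementary slackness, a constraint with positive slack has shadow price 0 → crew, stone.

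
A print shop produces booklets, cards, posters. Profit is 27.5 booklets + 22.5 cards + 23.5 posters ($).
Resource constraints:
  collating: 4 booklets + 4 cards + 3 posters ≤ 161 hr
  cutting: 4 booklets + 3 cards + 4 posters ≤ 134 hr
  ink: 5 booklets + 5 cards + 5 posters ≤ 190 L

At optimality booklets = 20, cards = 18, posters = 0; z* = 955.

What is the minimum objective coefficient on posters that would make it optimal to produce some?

At the optimum: collating uses 152 of 161 (slack = 9); cutting uses 134 of 134 (binding); ink uses 190 of 190 (binding).
Since collating is not tight, its dual is 0.
Dual feasibility on the basic columns requires 4·y_cutting + 5·y_ink = 27.5, 3·y_cutting + 5·y_ink = 22.5.
→ y_cutting = 5 and y_ink = 1.5.
posters enters the basis when its profit ≥ yᵀa₃ = 5·4 + 1.5·5 = 27.5.

27.5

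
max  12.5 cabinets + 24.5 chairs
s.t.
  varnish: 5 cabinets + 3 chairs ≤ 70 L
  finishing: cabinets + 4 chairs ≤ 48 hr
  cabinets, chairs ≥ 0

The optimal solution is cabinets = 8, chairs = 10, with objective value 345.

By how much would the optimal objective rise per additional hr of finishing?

5

Both varnish and finishing are binding at x*.
The binding rows give the dual system: 5·y_varnish + 1·y_finishing = 12.5 and 3·y_varnish + 4·y_finishing = 24.5.
Solving: y_varnish = 1.5, y_finishing = 5.
Shadow price of finishing = 5.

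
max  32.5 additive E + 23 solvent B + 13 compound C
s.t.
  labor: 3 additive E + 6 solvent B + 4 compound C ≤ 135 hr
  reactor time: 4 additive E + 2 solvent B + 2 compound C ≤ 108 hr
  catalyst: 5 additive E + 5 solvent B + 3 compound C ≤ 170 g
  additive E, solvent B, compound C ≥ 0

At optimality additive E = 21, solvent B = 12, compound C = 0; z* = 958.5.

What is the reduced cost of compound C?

Check each constraint at x*: labor 135/135 (tight); reactor time 108/108 (tight); catalyst 165/170 (slack 5).
By complementary slackness, y = 0 for the non-binding constraint.
Dual feasibility on the basic columns requires 3·y_labor + 4·y_reactor time = 32.5, 6·y_labor + 2·y_reactor time = 23.
This yields shadow prices y_labor = 1.5, y_reactor time = 7.
Reduced cost of compound C: c₃ − yᵀa₃ = 13 − (1.5·4 + 7·2) = 13 − 20 = -7.

-7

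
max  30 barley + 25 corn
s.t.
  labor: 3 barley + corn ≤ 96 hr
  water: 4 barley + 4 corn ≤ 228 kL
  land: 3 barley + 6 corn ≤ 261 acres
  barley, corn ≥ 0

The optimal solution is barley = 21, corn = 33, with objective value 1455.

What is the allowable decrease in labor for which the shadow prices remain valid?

Binding constraints: labor, land. The basis is B = [[3,1],[3,6]] with det 15.
Per unit decrease in labor, x* moves by d = (-0.4, 0.2).
The basis stays optimal until barley reaches 0; allowable decrease = 52.5 hr.

52.5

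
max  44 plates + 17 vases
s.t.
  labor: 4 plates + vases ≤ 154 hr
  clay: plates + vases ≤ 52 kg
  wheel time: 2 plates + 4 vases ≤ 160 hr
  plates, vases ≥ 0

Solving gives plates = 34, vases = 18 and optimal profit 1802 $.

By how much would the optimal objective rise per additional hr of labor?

9

At the optimum: labor uses 154 of 154 (binding); clay uses 52 of 52 (binding); wheel time uses 140 of 160 (slack = 20).
Slack constraints have shadow price 0 (complementary slackness).
Dual feasibility on the basic columns requires 4·y_labor + 1·y_clay = 44, 1·y_labor + 1·y_clay = 17.
Solving: y_labor = 9, y_clay = 8.
Shadow price of labor = 9.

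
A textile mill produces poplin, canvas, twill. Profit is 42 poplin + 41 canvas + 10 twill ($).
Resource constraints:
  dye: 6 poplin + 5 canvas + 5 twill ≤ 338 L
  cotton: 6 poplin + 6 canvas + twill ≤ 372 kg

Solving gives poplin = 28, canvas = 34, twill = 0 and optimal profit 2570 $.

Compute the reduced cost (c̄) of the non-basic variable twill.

-1

Check each constraint at x*: dye 338/338 (tight); cotton 372/372 (tight).
The binding rows give the dual system: 6·y_dye + 6·y_cotton = 42 and 5·y_dye + 6·y_cotton = 41.
This yields shadow prices y_dye = 1, y_cotton = 6.
Reduced cost of twill: c₃ − yᵀa₃ = 10 − (1·5 + 6·1) = 10 − 11 = -1.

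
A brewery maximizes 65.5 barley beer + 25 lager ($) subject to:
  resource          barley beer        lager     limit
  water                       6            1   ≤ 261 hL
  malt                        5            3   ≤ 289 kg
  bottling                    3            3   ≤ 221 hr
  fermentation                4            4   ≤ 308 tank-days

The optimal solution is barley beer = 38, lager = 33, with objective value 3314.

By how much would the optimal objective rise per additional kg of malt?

6.5

At the optimum: water uses 261 of 261 (binding); malt uses 289 of 289 (binding); bottling uses 213 of 221 (slack = 8); fermentation uses 284 of 308 (slack = 24).
Since bottling, fermentation are not tight, their duals are 0.
Dual feasibility on the basic columns requires 6·y_water + 5·y_malt = 65.5, 1·y_water + 3·y_malt = 25.
Solving: y_water = 5.5, y_malt = 6.5.
Shadow price of malt = 6.5.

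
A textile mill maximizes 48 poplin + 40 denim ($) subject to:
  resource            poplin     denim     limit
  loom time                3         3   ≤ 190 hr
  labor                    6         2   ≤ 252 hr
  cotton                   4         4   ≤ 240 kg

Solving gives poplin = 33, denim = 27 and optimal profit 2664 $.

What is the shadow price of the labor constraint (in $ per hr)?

Check each constraint at x*: loom time 180/190 (slack 10); labor 252/252 (tight); cotton 240/240 (tight).
Slack constraints have shadow price 0 (complementary slackness).
The binding rows give the dual system: 6·y_labor + 4·y_cotton = 48 and 2·y_labor + 4·y_cotton = 40.
Solving: y_labor = 2, y_cotton = 9.
Shadow price of labor = 2.

2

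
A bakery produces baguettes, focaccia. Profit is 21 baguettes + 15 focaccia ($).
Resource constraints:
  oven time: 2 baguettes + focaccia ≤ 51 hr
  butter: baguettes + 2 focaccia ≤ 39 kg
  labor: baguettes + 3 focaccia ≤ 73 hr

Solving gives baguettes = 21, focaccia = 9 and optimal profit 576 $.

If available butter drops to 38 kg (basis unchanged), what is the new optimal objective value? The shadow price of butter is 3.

573

Δb = -1, so new z* = 576 + (3)·(-1) = 576 − 3 = 573.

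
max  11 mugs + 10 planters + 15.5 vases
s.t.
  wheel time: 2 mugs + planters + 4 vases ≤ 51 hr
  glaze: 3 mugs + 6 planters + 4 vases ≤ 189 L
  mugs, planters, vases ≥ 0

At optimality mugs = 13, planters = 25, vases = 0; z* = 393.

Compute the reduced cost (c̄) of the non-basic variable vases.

Check each constraint at x*: wheel time 51/51 (tight); glaze 189/189 (tight).
Dual feasibility on the basic columns requires 2·y_wheel time + 3·y_glaze = 11, 1·y_wheel time + 6·y_glaze = 10.
→ y_wheel time = 4 and y_glaze = 1.
Reduced cost of vases: c₃ − yᵀa₃ = 15.5 − (4·4 + 1·4) = 15.5 − 20 = -4.5.

-4.5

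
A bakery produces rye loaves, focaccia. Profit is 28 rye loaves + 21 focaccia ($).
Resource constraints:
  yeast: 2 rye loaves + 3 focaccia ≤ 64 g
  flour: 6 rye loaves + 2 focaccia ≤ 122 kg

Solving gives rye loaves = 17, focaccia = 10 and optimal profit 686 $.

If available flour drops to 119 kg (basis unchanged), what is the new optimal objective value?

677

At the optimum: yeast uses 64 of 64 (binding); flour uses 122 of 122 (binding).
The binding rows give the dual system: 2·y_yeast + 6·y_flour = 28 and 3·y_yeast + 2·y_flour = 21.
→ y_yeast = 5 and y_flour = 3.
Δz = y_flour·Δb = 3 × (-3) = -9, so new z* = 686 − 9 = 677.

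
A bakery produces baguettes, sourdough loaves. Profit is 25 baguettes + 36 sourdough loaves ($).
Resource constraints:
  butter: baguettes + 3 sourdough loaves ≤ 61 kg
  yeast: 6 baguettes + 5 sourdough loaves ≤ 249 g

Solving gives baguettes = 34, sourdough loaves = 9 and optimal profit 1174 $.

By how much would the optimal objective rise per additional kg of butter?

Both butter and yeast are binding at x*.
Dual feasibility on the basic columns requires 1·y_butter + 6·y_yeast = 25, 3·y_butter + 5·y_yeast = 36.
This yields shadow prices y_butter = 7, y_yeast = 3.
Shadow price of butter = 7.

7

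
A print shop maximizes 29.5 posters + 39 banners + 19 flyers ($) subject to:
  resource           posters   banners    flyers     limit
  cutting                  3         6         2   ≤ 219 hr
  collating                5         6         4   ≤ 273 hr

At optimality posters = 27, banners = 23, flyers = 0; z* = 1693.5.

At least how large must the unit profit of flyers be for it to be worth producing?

23

Check each constraint at x*: cutting 219/219 (tight); collating 273/273 (tight).
The binding rows give the dual system: 3·y_cutting + 5·y_collating = 29.5 and 6·y_cutting + 6·y_collating = 39.
Solving: y_cutting = 1.5, y_collating = 5.
flyers enters the basis when its profit ≥ yᵀa₃ = 1.5·2 + 5·4 = 23.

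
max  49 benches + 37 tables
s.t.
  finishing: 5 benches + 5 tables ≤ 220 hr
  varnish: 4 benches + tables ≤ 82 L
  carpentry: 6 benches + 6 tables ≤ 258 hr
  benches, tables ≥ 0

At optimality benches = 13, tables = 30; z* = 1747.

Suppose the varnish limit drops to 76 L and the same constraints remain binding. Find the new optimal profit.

At the optimum: finishing uses 215 of 220 (slack = 5); varnish uses 82 of 82 (binding); carpentry uses 258 of 258 (binding).
By complementary slackness, y = 0 for the non-binding constraint.
The binding rows give the dual system: 4·y_varnish + 6·y_carpentry = 49 and 1·y_varnish + 6·y_carpentry = 37.
Solving: y_varnish = 4, y_carpentry = 5.5.
Δz = y_varnish·Δb = 4 × (-6) = -24, so new z* = 1747 − 24 = 1723.

1723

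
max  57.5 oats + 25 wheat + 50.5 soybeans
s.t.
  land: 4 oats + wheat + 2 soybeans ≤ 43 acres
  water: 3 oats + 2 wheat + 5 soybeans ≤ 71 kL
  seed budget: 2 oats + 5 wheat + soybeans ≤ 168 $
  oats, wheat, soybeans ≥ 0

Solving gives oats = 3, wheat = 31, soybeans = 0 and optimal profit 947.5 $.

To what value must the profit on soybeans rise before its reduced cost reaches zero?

58.5

Check each constraint at x*: land 43/43 (tight); water 71/71 (tight); seed budget 161/168 (slack 7).
Since seed budget is not tight, its dual is 0.
Dual feasibility on the basic columns requires 4·y_land + 3·y_water = 57.5, 1·y_land + 2·y_water = 25.
This yields shadow prices y_land = 8, y_water = 8.5.
soybeans enters the basis when its profit ≥ yᵀa₃ = 8·2 + 8.5·5 = 58.5.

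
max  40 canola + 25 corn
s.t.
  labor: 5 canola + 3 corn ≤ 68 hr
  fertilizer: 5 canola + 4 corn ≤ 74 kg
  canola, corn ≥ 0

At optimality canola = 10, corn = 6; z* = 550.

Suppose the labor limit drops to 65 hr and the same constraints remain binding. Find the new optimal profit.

Both labor and fertilizer are binding at x*.
Dual feasibility on the basic columns requires 5·y_labor + 5·y_fertilizer = 40, 3·y_labor + 4·y_fertilizer = 25.
→ y_labor = 7 and y_fertilizer = 1.
Δz = y_labor·Δb = 7 × (-3) = -21, so new z* = 550 − 21 = 529.

529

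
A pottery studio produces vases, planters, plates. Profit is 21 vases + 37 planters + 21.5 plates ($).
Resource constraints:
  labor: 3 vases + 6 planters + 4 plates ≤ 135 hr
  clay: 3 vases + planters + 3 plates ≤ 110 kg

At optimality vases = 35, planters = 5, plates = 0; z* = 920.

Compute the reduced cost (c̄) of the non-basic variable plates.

-5.5

At the optimum: labor uses 135 of 135 (binding); clay uses 110 of 110 (binding).
The binding rows give the dual system: 3·y_labor + 3·y_clay = 21 and 6·y_labor + 1·y_clay = 37.
This yields shadow prices y_labor = 6, y_clay = 1.
Reduced cost of plates: c₃ − yᵀa₃ = 21.5 − (6·4 + 1·3) = 21.5 − 27 = -5.5.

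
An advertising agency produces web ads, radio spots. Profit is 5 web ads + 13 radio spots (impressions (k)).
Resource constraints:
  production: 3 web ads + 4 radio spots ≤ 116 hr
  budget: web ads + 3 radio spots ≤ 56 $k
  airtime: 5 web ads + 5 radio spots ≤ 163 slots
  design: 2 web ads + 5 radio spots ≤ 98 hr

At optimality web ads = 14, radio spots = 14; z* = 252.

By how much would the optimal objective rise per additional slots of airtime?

0

At the optimum: production uses 98 of 116 (slack = 18); budget uses 56 of 56 (binding); airtime uses 140 of 163 (slack = 23); design uses 98 of 98 (binding).
Slack constraints have shadow price 0 (complementary slackness).
The binding rows give the dual system: 1·y_budget + 2·y_design = 5 and 3·y_budget + 5·y_design = 13.
This yields shadow prices y_budget = 1, y_design = 2.
Shadow price of airtime = 0.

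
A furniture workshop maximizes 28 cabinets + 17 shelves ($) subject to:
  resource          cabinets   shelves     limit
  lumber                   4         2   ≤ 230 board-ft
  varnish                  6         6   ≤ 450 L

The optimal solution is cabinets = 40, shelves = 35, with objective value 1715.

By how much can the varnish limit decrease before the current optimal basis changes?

Binding constraints: lumber, varnish. The basis is B = [[4,2],[6,6]] with det 12.
Per unit decrease in varnish, x* moves by d = (0.1667, -0.3333).
The basis stays optimal until shelves reaches 0; allowable decrease = 105 L.

105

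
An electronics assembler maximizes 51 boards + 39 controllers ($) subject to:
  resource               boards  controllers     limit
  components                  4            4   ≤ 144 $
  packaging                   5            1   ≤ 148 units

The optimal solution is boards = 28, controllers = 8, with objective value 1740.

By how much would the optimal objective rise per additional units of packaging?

Both components and packaging are binding at x*.
The binding rows give the dual system: 4·y_components + 5·y_packaging = 51 and 4·y_components + 1·y_packaging = 39.
Solving: y_components = 9, y_packaging = 3.
Shadow price of packaging = 3.

3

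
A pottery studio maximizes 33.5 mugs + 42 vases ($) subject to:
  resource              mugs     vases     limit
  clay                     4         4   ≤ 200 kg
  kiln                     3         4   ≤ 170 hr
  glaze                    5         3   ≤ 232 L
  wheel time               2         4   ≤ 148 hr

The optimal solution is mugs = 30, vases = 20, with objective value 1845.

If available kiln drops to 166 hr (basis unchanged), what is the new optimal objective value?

Check each constraint at x*: clay 200/200 (tight); kiln 170/170 (tight); glaze 210/232 (slack 22); wheel time 140/148 (slack 8).
By complementary slackness, y = 0 for the non-binding constraints.
From A_Bᵀ y = c: 4·y_clay + 3·y_kiln = 33.5; 4·y_clay + 4·y_kiln = 42.
→ y_clay = 2 and y_kiln = 8.5.
Δz = y_kiln·Δb = 8.5 × (-4) = -34, so new z* = 1845 − 34 = 1811.

1811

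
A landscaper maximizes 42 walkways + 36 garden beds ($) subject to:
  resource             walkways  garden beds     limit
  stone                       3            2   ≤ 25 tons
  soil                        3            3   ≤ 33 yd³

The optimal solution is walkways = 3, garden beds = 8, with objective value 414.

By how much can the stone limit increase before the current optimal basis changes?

8

Binding constraints: stone, soil. The basis is B = [[3,2],[3,3]] with det 3.
Per unit increase in stone, x* moves by d = (1, -1).
The basis stays optimal until garden beds reaches 0; allowable increase = 8 tons.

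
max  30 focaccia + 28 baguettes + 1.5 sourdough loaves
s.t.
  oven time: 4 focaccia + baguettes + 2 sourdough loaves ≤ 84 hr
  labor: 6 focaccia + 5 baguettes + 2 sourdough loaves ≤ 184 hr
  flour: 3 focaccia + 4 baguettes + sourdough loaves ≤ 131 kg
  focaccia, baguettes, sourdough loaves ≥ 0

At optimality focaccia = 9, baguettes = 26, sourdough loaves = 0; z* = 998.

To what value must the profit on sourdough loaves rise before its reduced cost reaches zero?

Check each constraint at x*: oven time 62/84 (slack 22); labor 184/184 (tight); flour 131/131 (tight).
Slack constraints have shadow price 0 (complementary slackness).
Dual feasibility on the basic columns requires 6·y_labor + 3·y_flour = 30, 5·y_labor + 4·y_flour = 28.
→ y_labor = 4 and y_flour = 2.
sourdough loaves enters the basis when its profit ≥ yᵀa₃ = 4·2 + 2·1 = 10.

10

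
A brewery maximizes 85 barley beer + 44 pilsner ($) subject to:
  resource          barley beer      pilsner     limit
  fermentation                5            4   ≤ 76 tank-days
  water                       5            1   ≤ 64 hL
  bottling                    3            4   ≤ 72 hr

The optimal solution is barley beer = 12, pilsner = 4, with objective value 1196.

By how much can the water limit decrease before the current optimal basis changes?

Binding constraints: fermentation, water. The basis is B = [[5,4],[5,1]] with det -15.
Per unit decrease in water, x* moves by d = (-0.2667, 0.3333).
The basis stays optimal until bottling becomes binding; allowable decrease = 37.5 hL.

37.5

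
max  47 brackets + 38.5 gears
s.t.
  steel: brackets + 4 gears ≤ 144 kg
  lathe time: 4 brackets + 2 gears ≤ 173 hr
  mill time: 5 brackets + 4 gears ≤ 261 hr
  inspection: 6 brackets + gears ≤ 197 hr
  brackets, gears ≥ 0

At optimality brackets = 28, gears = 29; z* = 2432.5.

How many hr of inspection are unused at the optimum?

0

inspection used = 6·28 + 1·29 = 197; slack = 197 − 197 = 0.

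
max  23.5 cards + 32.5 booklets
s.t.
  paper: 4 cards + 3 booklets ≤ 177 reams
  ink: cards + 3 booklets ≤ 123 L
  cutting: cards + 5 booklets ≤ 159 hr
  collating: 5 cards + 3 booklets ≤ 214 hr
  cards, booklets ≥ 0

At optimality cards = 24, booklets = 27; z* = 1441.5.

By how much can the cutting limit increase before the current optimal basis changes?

34

Binding constraints: paper, cutting. The basis is B = [[4,3],[1,5]] with det 17.
Per unit increase in cutting, x* moves by d = (-0.1765, 0.2353).
The basis stays optimal until ink becomes binding; allowable increase = 34 hr.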